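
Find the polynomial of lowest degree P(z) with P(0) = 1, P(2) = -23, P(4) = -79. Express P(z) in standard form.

P(z) = -4z^2 - 4z + 1

Newton's divided differences:
P[0,2] = (-23 - 1) / (2 - 0) = -12
P[2,4] = (-79 - (-23)) / (4 - 2) = -28
P[0,2,4] = (-28 - (-12)) / (4 - 0) = -4
P(z) = 1 + (-12)·z + (-4)·z(z - 2)
Expanding: P(z) = -4z^2 - 4z + 1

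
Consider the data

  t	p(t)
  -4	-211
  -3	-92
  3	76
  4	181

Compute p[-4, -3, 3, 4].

3

p[-4,-3] = (-92 - (-211)) / (-3 - (-4)) = 119
p[-3,3] = (76 - (-92)) / (3 - (-3)) = 28
p[3,4] = (181 - 76) / (4 - 3) = 105
p[-4,-3,3] = (28 - 119) / (3 - (-4)) = -13
p[-3,3,4] = (105 - 28) / (4 - (-3)) = 11
p[-4,-3,3,4] = (11 - (-13)) / (4 - (-4)) = 3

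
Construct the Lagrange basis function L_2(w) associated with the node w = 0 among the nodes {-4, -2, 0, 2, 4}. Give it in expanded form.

L_2(w) = (w + 4)(w + 2)(w - 2)(w - 4) / [(4)·(2)·(-2)·(-4)]
       = (w^4 - 20w^2 + 64) / (64)

L_2(w) = (1/64)w^4 - (5/16)w^2 + 1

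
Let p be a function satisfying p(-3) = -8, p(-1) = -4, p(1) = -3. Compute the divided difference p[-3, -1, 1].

p[-3,-1] = (-4 - (-8)) / (-1 - (-3)) = 2
p[-1,1] = (-3 - (-4)) / (1 - (-1)) = 1/2
p[-3,-1,1] = (1/2 - 2) / (1 - (-3)) = -3/8

-3/8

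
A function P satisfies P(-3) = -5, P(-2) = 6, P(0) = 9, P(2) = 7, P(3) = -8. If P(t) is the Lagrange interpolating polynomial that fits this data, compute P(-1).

25/3

Evaluate each Lagrange basis at t = -1:
L_0(-1) = (1)·(-1)·(-3)·(-4)/[(-1)·(-3)·(-5)·(-6)] = -2/15
L_1(-1) = (2)·(-1)·(-3)·(-4)/[(1)·(-2)·(-4)·(-5)] = 3/5
L_2(-1) = (2)·(1)·(-3)·(-4)/[(3)·(2)·(-2)·(-3)] = 2/3
L_3(-1) = (2)·(1)·(-1)·(-4)/[(5)·(4)·(2)·(-1)] = -1/5
L_4(-1) = (2)·(1)·(-1)·(-3)/[(6)·(5)·(3)·(1)] = 1/15
Sum: (-5)·(-2/15) + 6·(3/5) + 9·(2/3) + 7·(-1/5) + (-8)·(1/15) = 25/3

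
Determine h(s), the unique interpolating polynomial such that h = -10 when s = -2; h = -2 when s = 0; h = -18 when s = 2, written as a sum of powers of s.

h(s) = -3s^2 - 2s - 2

Newton's divided differences:
h[-2,0] = (-2 - (-10)) / (0 - (-2)) = 4
h[0,2] = (-18 - (-2)) / (2 - 0) = -8
h[-2,0,2] = (-8 - 4) / (2 - (-2)) = -3
h(s) = -10 + 4·(s + 2) + (-3)·(s + 2)s
Expanding: h(s) = -3s^2 - 2s - 2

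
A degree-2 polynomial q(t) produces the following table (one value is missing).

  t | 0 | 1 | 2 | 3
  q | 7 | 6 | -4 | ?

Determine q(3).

The 3 known values determine q uniquely (degree ≤ 2).
L_0(3) = (2)·(1)/[(-1)·(-2)] = 1
L_1(3) = (3)·(1)/[(1)·(-1)] = -3
L_2(3) = (3)·(2)/[(2)·(1)] = 3
Sum: 7·(1) + 6·(-3) + (-4)·(3) = -23

-23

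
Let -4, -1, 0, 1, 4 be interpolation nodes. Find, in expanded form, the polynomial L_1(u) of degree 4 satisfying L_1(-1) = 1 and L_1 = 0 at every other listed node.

L_1(u) = -(1/30)u^4 + (1/30)u^3 + (8/15)u^2 - (8/15)u

L_1(u) = (u + 4)u(u - 1)(u - 4) / [(3)·(-1)·(-2)·(-5)]
       = (u^4 - u^3 - 16u^2 + 16u) / (-30)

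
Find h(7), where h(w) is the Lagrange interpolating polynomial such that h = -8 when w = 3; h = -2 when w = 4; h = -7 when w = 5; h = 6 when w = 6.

66

Evaluate each Lagrange basis at w = 7:
L_0(7) = (3)·(2)·(1)/[(-1)·(-2)·(-3)] = -1
L_1(7) = (4)·(2)·(1)/[(1)·(-1)·(-2)] = 4
L_2(7) = (4)·(3)·(1)/[(2)·(1)·(-1)] = -6
L_3(7) = (4)·(3)·(2)/[(3)·(2)·(1)] = 4
Sum: (-8)·(-1) + (-2)·(4) + (-7)·(-6) + 6·(4) = 66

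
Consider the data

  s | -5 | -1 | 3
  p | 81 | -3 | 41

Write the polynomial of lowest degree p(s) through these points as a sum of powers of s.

p(s) = 4s^2 + 3s - 4

Build the Lagrange basis polynomials:
L_0(s) = (s + 1)(s - 3) / [32] = (1/32)s^2 - (1/16)s - 3/32
L_1(s) = (s + 5)(s - 3) / [-16] = -(1/16)s^2 - (1/8)s + 15/16
L_2(s) = (s + 5)(s + 1) / [32] = (1/32)s^2 + (3/16)s + 5/32
p(s) = 81·L_0 + (-3)·L_1 + 41·L_2
  81·L_0(s) = (81/32)s^2 - (81/16)s - 243/32
  (-3)·L_1(s) = (3/16)s^2 + (3/8)s - 45/16
  41·L_2(s) = (41/32)s^2 + (123/16)s + 205/32
Adding term by term: 4s^2 + 3s - 4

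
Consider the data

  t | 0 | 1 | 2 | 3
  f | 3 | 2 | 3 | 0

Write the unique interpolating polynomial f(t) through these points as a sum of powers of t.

f(t) = -t^3 + 4t^2 - 4t + 3

Newton's divided differences:
f[0,1] = (2 - 3) / (1 - 0) = -1
f[1,2] = (3 - 2) / (2 - 1) = 1
f[2,3] = (0 - 3) / (3 - 2) = -3
f[0,1,2] = (1 - (-1)) / (2 - 0) = 1
f[1,2,3] = (-3 - 1) / (3 - 1) = -2
f[0,1,2,3] = (-2 - 1) / (3 - 0) = -1
f(t) = 3 + (-1)·t + 1·t(t - 1) + (-1)·t(t - 1)(t - 2)
Expanding: f(t) = -t^3 + 4t^2 - 4t + 3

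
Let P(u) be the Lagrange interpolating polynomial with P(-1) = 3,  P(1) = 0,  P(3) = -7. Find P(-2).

L_0(-2) = (-3)·(-5)/[(-2)·(-4)] = 15/8
L_1(-2) = (-1)·(-5)/[(2)·(-2)] = -5/4
L_2(-2) = (-1)·(-3)/[(4)·(2)] = 3/8
Sum: 3·(15/8) + 0 + (-7)·(3/8) = 3

3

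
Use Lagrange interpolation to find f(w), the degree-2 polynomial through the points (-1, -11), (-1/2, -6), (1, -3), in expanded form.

f(w) = -4w^2 + 4w - 3

L_0(w) = (w + 1/2)(w - 1) / [1] = w^2 - (1/2)w - 1/2
L_1(w) = (w + 1)(w - 1) / [-3/4] = -(4/3)w^2 + 4/3
L_2(w) = (w + 1)(w + 1/2) / [3] = (1/3)w^2 + (1/2)w + 1/6
f(w) = (-11)·L_0 + (-6)·L_1 + (-3)·L_2
  (-11)·L_0(w) = -11w^2 + (11/2)w + 11/2
  (-6)·L_1(w) = 8w^2 - 8
  (-3)·L_2(w) = -w^2 - (3/2)w - 1/2
Adding term by term: -4w^2 + 4w - 3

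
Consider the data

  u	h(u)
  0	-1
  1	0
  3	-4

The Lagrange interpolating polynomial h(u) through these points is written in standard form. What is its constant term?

-1

Build the Lagrange basis polynomials:
L_0(u) = (u - 1)(u - 3) / [3] = (1/3)u^2 - (4/3)u + 1
L_1(u) = u(u - 3) / [-2] = -(1/2)u^2 + (3/2)u
L_2(u) = u(u - 1) / [6] = (1/6)u^2 - (1/6)u
h(u) = (-1)·L_0 + 0·L_1 + (-4)·L_2
Only the constant term is needed; take it from each L_i and combine:
(-1)·(1) + 0·(0) + (-4)·(0) = -1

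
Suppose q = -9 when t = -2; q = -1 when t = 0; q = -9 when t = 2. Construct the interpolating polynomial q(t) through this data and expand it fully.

Newton's divided differences:
q[-2,0] = (-1 - (-9)) / (0 - (-2)) = 4
q[0,2] = (-9 - (-1)) / (2 - 0) = -4
q[-2,0,2] = (-4 - 4) / (2 - (-2)) = -2
q(t) = -9 + 4·(t + 2) + (-2)·(t + 2)t
Expanding: q(t) = -2t^2 - 1

q(t) = -2t^2 - 1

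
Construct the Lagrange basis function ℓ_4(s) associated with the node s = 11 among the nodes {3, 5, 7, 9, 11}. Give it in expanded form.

ℓ_4(s) = (s - 3)(s - 5)(s - 7)(s - 9) / [(8)·(6)·(4)·(2)]
       = (s^4 - 24s^3 + 206s^2 - 744s + 945) / (384)

ℓ_4(s) = (1/384)s^4 - (1/16)s^3 + (103/192)s^2 - (31/16)s + 315/128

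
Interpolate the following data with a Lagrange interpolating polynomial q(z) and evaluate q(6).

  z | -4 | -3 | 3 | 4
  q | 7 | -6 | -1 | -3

-51/2

Evaluate each Lagrange basis at z = 6:
L_0(6) = (9)·(3)·(2)/[(-1)·(-7)·(-8)] = -27/28
L_1(6) = (10)·(3)·(2)/[(1)·(-6)·(-7)] = 10/7
L_2(6) = (10)·(9)·(2)/[(7)·(6)·(-1)] = -30/7
L_3(6) = (10)·(9)·(3)/[(8)·(7)·(1)] = 135/28
Sum: 7·(-27/28) + (-6)·(10/7) + (-1)·(-30/7) + (-3)·(135/28) = -51/2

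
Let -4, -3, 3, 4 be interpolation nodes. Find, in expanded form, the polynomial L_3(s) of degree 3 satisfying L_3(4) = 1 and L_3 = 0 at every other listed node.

L_3(s) = (1/56)s^3 + (1/14)s^2 - (9/56)s - 9/14

L_3(s) = (s + 4)(s + 3)(s - 3) / [(8)·(7)·(1)]
       = (s^3 + 4s^2 - 9s - 36) / (56)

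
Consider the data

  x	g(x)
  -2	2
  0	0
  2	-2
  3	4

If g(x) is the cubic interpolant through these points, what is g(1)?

Evaluate each Lagrange basis at x = 1:
L_0(1) = (1)·(-1)·(-2)/[(-2)·(-4)·(-5)] = -1/20
L_1(1) = (3)·(-1)·(-2)/[(2)·(-2)·(-3)] = 1/2
L_2(1) = (3)·(1)·(-2)/[(4)·(2)·(-1)] = 3/4
L_3(1) = (3)·(1)·(-1)/[(5)·(3)·(1)] = -1/5
Sum: 2·(-1/20) + 0 + (-2)·(3/4) + 4·(-1/5) = -12/5

-12/5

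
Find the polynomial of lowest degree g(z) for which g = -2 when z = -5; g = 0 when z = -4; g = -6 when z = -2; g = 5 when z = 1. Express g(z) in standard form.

g(z) = (1/2)z^3 + (23/6)z^2 + 6z - 16/3

L_0(z) = (z + 4)(z + 2)(z - 1) / [-18] = -(1/18)z^3 - (5/18)z^2 - (1/9)z + 4/9
L_1(z) = (z + 5)(z + 2)(z - 1) / [10] = (1/10)z^3 + (3/5)z^2 + (3/10)z - 1
L_2(z) = (z + 5)(z + 4)(z - 1) / [-18] = -(1/18)z^3 - (4/9)z^2 - (11/18)z + 10/9
L_3(z) = (z + 5)(z + 4)(z + 2) / [90] = (1/90)z^3 + (11/90)z^2 + (19/45)z + 4/9
g(z) = (-2)·L_0 + 0·L_1 + (-6)·L_2 + 5·L_3
  (-2)·L_0(z) = (1/9)z^3 + (5/9)z^2 + (2/9)z - 8/9
  0·L_1(z) = 0
  (-6)·L_2(z) = (1/3)z^3 + (8/3)z^2 + (11/3)z - 20/3
  5·L_3(z) = (1/18)z^3 + (11/18)z^2 + (19/9)z + 20/9
Adding term by term: (1/2)z^3 + (23/6)z^2 + 6z - 16/3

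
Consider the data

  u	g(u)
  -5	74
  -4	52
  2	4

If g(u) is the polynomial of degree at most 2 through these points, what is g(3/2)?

Using Newton's divided-difference form:
g[-5,-4] = (52 - 74) / (-4 - (-5)) = -22
g[-4,2] = (4 - 52) / (2 - (-4)) = -8
g[-5,-4,2] = (-8 - (-22)) / (2 - (-5)) = 2
g(3/2) = 74 + (-22)·(13/2) + 2·(13/2)·(11/2) = 5/2

5/2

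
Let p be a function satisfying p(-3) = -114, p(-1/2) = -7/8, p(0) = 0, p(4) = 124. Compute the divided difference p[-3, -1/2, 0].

p[-3,-1/2] = (-7/8 - (-114)) / (-1/2 - (-3)) = 181/4
p[-1/2,0] = (0 - (-7/8)) / (0 - (-1/2)) = 7/4
p[-3,-1/2,0] = (7/4 - 181/4) / (0 - (-3)) = -29/2

-29/2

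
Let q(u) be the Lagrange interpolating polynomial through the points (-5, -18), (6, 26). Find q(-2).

Evaluate each Lagrange basis at u = -2:
L_0(-2) = (-8)/[(-11)] = 8/11
L_1(-2) = (3)/[(11)] = 3/11
Sum: (-18)·(8/11) + 26·(3/11) = -6

-6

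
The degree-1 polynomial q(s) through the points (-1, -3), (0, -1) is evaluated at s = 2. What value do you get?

Evaluate each Lagrange basis at s = 2:
L_0(2) = (2)/[(-1)] = -2
L_1(2) = (3)/[(1)] = 3
Sum: (-3)·(-2) + (-1)·(3) = 3

3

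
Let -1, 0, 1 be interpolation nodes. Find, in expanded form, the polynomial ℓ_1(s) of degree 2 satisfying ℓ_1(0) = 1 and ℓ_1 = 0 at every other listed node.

ℓ_1(s) = (s + 1)(s - 1) / [(1)·(-1)]
       = (s^2 - 1) / (-1)

ℓ_1(s) = -s^2 + 1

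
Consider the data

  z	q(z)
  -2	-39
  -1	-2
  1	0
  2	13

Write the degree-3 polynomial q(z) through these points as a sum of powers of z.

q(z) = 4z^3 - 4z^2 - 3z + 3

Build the Lagrange basis polynomials:
L_0(z) = (z + 1)(z - 1)(z - 2) / [-12] = -(1/12)z^3 + (1/6)z^2 + (1/12)z - 1/6
L_1(z) = (z + 2)(z - 1)(z - 2) / [6] = (1/6)z^3 - (1/6)z^2 - (2/3)z + 2/3
L_2(z) = (z + 2)(z + 1)(z - 2) / [-6] = -(1/6)z^3 - (1/6)z^2 + (2/3)z + 2/3
L_3(z) = (z + 2)(z + 1)(z - 1) / [12] = (1/12)z^3 + (1/6)z^2 - (1/12)z - 1/6
q(z) = (-39)·L_0 + (-2)·L_1 + 0·L_2 + 13·L_3
  (-39)·L_0(z) = (13/4)z^3 - (13/2)z^2 - (13/4)z + 13/2
  (-2)·L_1(z) = -(1/3)z^3 + (1/3)z^2 + (4/3)z - 4/3
  0·L_2(z) = 0
  13·L_3(z) = (13/12)z^3 + (13/6)z^2 - (13/12)z - 13/6
Adding term by term: 4z^3 - 4z^2 - 3z + 3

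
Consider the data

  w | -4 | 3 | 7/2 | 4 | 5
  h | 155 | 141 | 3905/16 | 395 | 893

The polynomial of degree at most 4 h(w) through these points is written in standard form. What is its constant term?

3

Build the Lagrange basis polynomials:
L_0(w) = (w - 3)(w - 7/2)(w - 4)(w - 5) / [3780] = (1/3780)w^4 - (31/7560)w^3 + (89/3780)w^2 - (449/7560)w + 1/18
L_1(w) = (w + 4)(w - 7/2)(w - 4)(w - 5) / [-7] = -(1/7)w^4 + (17/14)w^3 - (3/14)w^2 - (136/7)w + 40
L_2(w) = (w + 4)(w - 3)(w - 4)(w - 5) / [45/16] = (16/45)w^4 - (128/45)w^3 - (16/45)w^2 + (2048/45)w - 256/3
L_3(w) = (w + 4)(w - 3)(w - 7/2)(w - 5) / [-4] = -(1/4)w^4 + (15/8)w^3 + (3/4)w^2 - (239/8)w + 105/2
L_4(w) = (w + 4)(w - 3)(w - 7/2)(w - 4) / [27] = (1/27)w^4 - (13/54)w^3 - (11/54)w^2 + (104/27)w - 56/9
h(w) = 155·L_0 + 141·L_1 + (3905/16)·L_2 + 395·L_3 + 893·L_4
Only the constant term is needed; take it from each L_i and combine:
155·(1/18) + 141·(40) + (3905/16)·(-256/3) + 395·(105/2) + 893·(-56/9) = 3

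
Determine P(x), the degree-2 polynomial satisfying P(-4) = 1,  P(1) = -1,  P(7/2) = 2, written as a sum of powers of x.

L_0(x) = (x - 1)(x - 7/2) / [75/2] = (2/75)x^2 - (3/25)x + 7/75
L_1(x) = (x + 4)(x - 7/2) / [-25/2] = -(2/25)x^2 - (1/25)x + 28/25
L_2(x) = (x + 4)(x - 1) / [75/4] = (4/75)x^2 + (4/25)x - 16/75
P(x) = 1·L_0 + (-1)·L_1 + 2·L_2
  1·L_0(x) = (2/75)x^2 - (3/25)x + 7/75
  (-1)·L_1(x) = (2/25)x^2 + (1/25)x - 28/25
  2·L_2(x) = (8/75)x^2 + (8/25)x - 32/75
Adding term by term: (16/75)x^2 + (6/25)x - 109/75

P(x) = (16/75)x^2 + (6/25)x - 109/75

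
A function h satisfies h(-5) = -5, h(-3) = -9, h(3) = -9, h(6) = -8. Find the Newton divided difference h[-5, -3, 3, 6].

h[-5,-3] = (-9 - (-5)) / (-3 - (-5)) = -2
h[-3,3] = (-9 - (-9)) / (3 - (-3)) = 0
h[3,6] = (-8 - (-9)) / (6 - 3) = 1/3
h[-5,-3,3] = (0 - (-2)) / (3 - (-5)) = 1/4
h[-3,3,6] = (1/3 - 0) / (6 - (-3)) = 1/27
h[-5,-3,3,6] = (1/27 - 1/4) / (6 - (-5)) = -23/1188

-23/1188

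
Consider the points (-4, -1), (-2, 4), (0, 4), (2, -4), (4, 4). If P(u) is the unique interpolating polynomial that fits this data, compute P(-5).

Evaluate each Lagrange basis at u = -5:
L_0(-5) = (-3)·(-5)·(-7)·(-9)/[(-2)·(-4)·(-6)·(-8)] = 315/128
L_1(-5) = (-1)·(-5)·(-7)·(-9)/[(2)·(-2)·(-4)·(-6)] = -105/32
L_2(-5) = (-1)·(-3)·(-7)·(-9)/[(4)·(2)·(-2)·(-4)] = 189/64
L_3(-5) = (-1)·(-3)·(-5)·(-9)/[(6)·(4)·(2)·(-2)] = -45/32
L_4(-5) = (-1)·(-3)·(-5)·(-7)/[(8)·(6)·(4)·(2)] = 35/128
Sum: (-1)·(315/128) + 4·(-105/32) + 4·(189/64) + (-4)·(-45/32) + 4·(35/128) = 377/128

377/128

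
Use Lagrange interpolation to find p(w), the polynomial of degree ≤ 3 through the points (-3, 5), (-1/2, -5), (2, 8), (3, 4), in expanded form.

Build the Lagrange basis polynomials:
L_0(w) = (w + 1/2)(w - 2)(w - 3) / [-75] = -(1/75)w^3 + (3/50)w^2 - (7/150)w - 1/25
L_1(w) = (w + 3)(w - 2)(w - 3) / [175/8] = (8/175)w^3 - (16/175)w^2 - (72/175)w + 144/175
L_2(w) = (w + 3)(w + 1/2)(w - 3) / [-25/2] = -(2/25)w^3 - (1/25)w^2 + (18/25)w + 9/25
L_3(w) = (w + 3)(w + 1/2)(w - 2) / [21] = (1/21)w^3 + (1/14)w^2 - (11/42)w - 1/7
p(w) = 5·L_0 + (-5)·L_1 + 8·L_2 + 4·L_3
  5·L_0(w) = -(1/15)w^3 + (3/10)w^2 - (7/30)w - 1/5
  (-5)·L_1(w) = -(8/35)w^3 + (16/35)w^2 + (72/35)w - 144/35
  8·L_2(w) = -(16/25)w^3 - (8/25)w^2 + (144/25)w + 72/25
  4·L_3(w) = (4/21)w^3 + (2/7)w^2 - (22/21)w - 4/7
Adding term by term: -(391/525)w^3 + (253/350)w^2 + (6863/1050)w - 351/175

p(w) = -(391/525)w^3 + (253/350)w^2 + (6863/1050)w - 351/175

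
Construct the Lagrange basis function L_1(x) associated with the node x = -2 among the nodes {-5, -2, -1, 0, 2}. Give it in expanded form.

L_1(x) = -(1/24)x^4 - (1/6)x^3 + (7/24)x^2 + (5/12)x

L_1(x) = (x + 5)(x + 1)x(x - 2) / [(3)·(-1)·(-2)·(-4)]
       = (x^4 + 4x^3 - 7x^2 - 10x) / (-24)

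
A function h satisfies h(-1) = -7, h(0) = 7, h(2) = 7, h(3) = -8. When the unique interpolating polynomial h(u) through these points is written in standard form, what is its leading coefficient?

-1/12

Build the Lagrange basis polynomials:
L_0(u) = u(u - 2)(u - 3) / [-12] = -(1/12)u^3 + (5/12)u^2 - (1/2)u
L_1(u) = (u + 1)(u - 2)(u - 3) / [6] = (1/6)u^3 - (2/3)u^2 + (1/6)u + 1
L_2(u) = (u + 1)u(u - 3) / [-6] = -(1/6)u^3 + (1/3)u^2 + (1/2)u
L_3(u) = (u + 1)u(u - 2) / [12] = (1/12)u^3 - (1/12)u^2 - (1/6)u
h(u) = (-7)·L_0 + 7·L_1 + 7·L_2 + (-8)·L_3
Only the coefficient of u^3 is needed; take it from each L_i and combine:
(-7)·(-1/12) + 7·(1/6) + 7·(-1/6) + (-8)·(1/12) = -1/12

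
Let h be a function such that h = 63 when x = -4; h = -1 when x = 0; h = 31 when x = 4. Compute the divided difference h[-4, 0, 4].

h[-4,0] = (-1 - 63) / (0 - (-4)) = -16
h[0,4] = (31 - (-1)) / (4 - 0) = 8
h[-4,0,4] = (8 - (-16)) / (4 - (-4)) = 3

3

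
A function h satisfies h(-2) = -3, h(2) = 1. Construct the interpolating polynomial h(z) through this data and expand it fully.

h(z) = z - 1

L_0(z) = (z - 2) / [-4] = -(1/4)z + 1/2
L_1(z) = (z + 2) / [4] = (1/4)z + 1/2
h(z) = (-3)·L_0 + 1·L_1
  (-3)·L_0(z) = (3/4)z - 3/2
  1·L_1(z) = (1/4)z + 1/2
Adding term by term: z - 1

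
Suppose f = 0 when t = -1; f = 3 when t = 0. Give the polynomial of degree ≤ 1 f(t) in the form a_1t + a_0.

Build the Lagrange basis polynomials:
L_0(t) = t / [-1] = -t
L_1(t) = (t + 1) / [1] = t + 1
f(t) = 0·L_0 + 3·L_1
  0·L_0(t) = 0
  3·L_1(t) = 3t + 3
Adding term by term: 3t + 3

f(t) = 3t + 3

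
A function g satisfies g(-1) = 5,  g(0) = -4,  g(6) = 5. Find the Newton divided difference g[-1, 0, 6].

g[-1,0] = (-4 - 5) / (0 - (-1)) = -9
g[0,6] = (5 - (-4)) / (6 - 0) = 3/2
g[-1,0,6] = (3/2 - (-9)) / (6 - (-1)) = 3/2

3/2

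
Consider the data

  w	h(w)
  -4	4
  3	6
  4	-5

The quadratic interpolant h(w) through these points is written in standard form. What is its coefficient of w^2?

Build the Lagrange basis polynomials:
L_0(w) = (w - 3)(w - 4) / [56] = (1/56)w^2 - (1/8)w + 3/14
L_1(w) = (w + 4)(w - 4) / [-7] = -(1/7)w^2 + 16/7
L_2(w) = (w + 4)(w - 3) / [8] = (1/8)w^2 + (1/8)w - 3/2
h(w) = 4·L_0 + 6·L_1 + (-5)·L_2
Only the coefficient of w^2 is needed; take it from each L_i and combine:
4·(1/56) + 6·(-1/7) + (-5)·(1/8) = -79/56

-79/56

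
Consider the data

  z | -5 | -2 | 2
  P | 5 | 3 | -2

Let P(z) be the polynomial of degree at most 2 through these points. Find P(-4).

9/2

Evaluate each Lagrange basis at z = -4:
L_0(-4) = (-2)·(-6)/[(-3)·(-7)] = 4/7
L_1(-4) = (1)·(-6)/[(3)·(-4)] = 1/2
L_2(-4) = (1)·(-2)/[(7)·(4)] = -1/14
Sum: 5·(4/7) + 3·(1/2) + (-2)·(-1/14) = 9/2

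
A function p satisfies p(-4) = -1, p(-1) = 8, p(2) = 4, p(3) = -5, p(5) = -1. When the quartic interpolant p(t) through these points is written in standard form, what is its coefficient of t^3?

-43/252

Build the Lagrange basis polynomials:
L_0(t) = (t + 1)(t - 2)(t - 3)(t - 5) / [1134] = (1/1134)t^4 - (1/126)t^3 + (1/54)t^2 + (1/1134)t - 5/189
L_1(t) = (t + 4)(t - 2)(t - 3)(t - 5) / [-216] = -(1/216)t^4 + (1/36)t^3 + (1/24)t^2 - (47/108)t + 5/9
L_2(t) = (t + 4)(t + 1)(t - 3)(t - 5) / [54] = (1/54)t^4 - (1/18)t^3 - (7/18)t^2 + (43/54)t + 10/9
L_3(t) = (t + 4)(t + 1)(t - 2)(t - 5) / [-56] = -(1/56)t^4 + (1/28)t^3 + (3/8)t^2 - (11/28)t - 5/7
L_4(t) = (t + 4)(t + 1)(t - 2)(t - 3) / [324] = (1/324)t^4 - (5/108)t^2 + (5/162)t + 2/27
p(t) = (-1)·L_0 + 8·L_1 + 4·L_2 + (-5)·L_3 + (-1)·L_4
Only the coefficient of t^3 is needed; take it from each L_i and combine:
(-1)·(-1/126) + 8·(1/36) + 4·(-1/18) + (-5)·(1/28) + (-1)·(0) = -43/252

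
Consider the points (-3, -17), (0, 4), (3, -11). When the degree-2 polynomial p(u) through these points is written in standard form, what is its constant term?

Build the Lagrange basis polynomials:
L_0(u) = u(u - 3) / [18] = (1/18)u^2 - (1/6)u
L_1(u) = (u + 3)(u - 3) / [-9] = -(1/9)u^2 + 1
L_2(u) = (u + 3)u / [18] = (1/18)u^2 + (1/6)u
p(u) = (-17)·L_0 + 4·L_1 + (-11)·L_2
Only the constant term is needed; take it from each L_i and combine:
(-17)·(0) + 4·(1) + (-11)·(0) = 4

4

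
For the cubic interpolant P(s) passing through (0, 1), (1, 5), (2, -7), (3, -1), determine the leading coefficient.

Build the Lagrange basis polynomials:
L_0(s) = (s - 1)(s - 2)(s - 3) / [-6] = -(1/6)s^3 + s^2 - (11/6)s + 1
L_1(s) = s(s - 2)(s - 3) / [2] = (1/2)s^3 - (5/2)s^2 + 3s
L_2(s) = s(s - 1)(s - 3) / [-2] = -(1/2)s^3 + 2s^2 - (3/2)s
L_3(s) = s(s - 1)(s - 2) / [6] = (1/6)s^3 - (1/2)s^2 + (1/3)s
P(s) = 1·L_0 + 5·L_1 + (-7)·L_2 + (-1)·L_3
Only the coefficient of s^3 is needed; take it from each L_i and combine:
1·(-1/6) + 5·(1/2) + (-7)·(-1/2) + (-1)·(1/6) = 17/3

17/3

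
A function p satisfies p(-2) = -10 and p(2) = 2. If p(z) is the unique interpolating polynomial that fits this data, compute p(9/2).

19/2

Evaluate each Lagrange basis at z = 9/2:
L_0(9/2) = (5/2)/[(-4)] = -5/8
L_1(9/2) = (13/2)/[(4)] = 13/8
Sum: (-10)·(-5/8) + 2·(13/8) = 19/2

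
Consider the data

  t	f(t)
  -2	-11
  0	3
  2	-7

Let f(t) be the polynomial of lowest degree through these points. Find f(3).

Evaluate each Lagrange basis at t = 3:
L_0(3) = (3)·(1)/[(-2)·(-4)] = 3/8
L_1(3) = (5)·(1)/[(2)·(-2)] = -5/4
L_2(3) = (5)·(3)/[(4)·(2)] = 15/8
Sum: (-11)·(3/8) + 3·(-5/4) + (-7)·(15/8) = -21

-21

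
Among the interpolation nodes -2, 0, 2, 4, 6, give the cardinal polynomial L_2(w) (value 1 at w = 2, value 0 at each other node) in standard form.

L_2(w) = (1/64)w^4 - (1/8)w^3 + (1/16)w^2 + (3/4)w

L_2(w) = (w + 2)w(w - 4)(w - 6) / [(4)·(2)·(-2)·(-4)]
       = (w^4 - 8w^3 + 4w^2 + 48w) / (64)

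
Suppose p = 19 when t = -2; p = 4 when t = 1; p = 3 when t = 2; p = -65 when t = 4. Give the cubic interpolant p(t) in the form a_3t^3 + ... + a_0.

Build the Lagrange basis polynomials:
L_0(t) = (t - 1)(t - 2)(t - 4) / [-72] = -(1/72)t^3 + (7/72)t^2 - (7/36)t + 1/9
L_1(t) = (t + 2)(t - 2)(t - 4) / [9] = (1/9)t^3 - (4/9)t^2 - (4/9)t + 16/9
L_2(t) = (t + 2)(t - 1)(t - 4) / [-8] = -(1/8)t^3 + (3/8)t^2 + (3/4)t - 1
L_3(t) = (t + 2)(t - 1)(t - 2) / [36] = (1/36)t^3 - (1/36)t^2 - (1/9)t + 1/9
p(t) = 19·L_0 + 4·L_1 + 3·L_2 + (-65)·L_3
  19·L_0(t) = -(19/72)t^3 + (133/72)t^2 - (133/36)t + 19/9
  4·L_1(t) = (4/9)t^3 - (16/9)t^2 - (16/9)t + 64/9
  3·L_2(t) = -(3/8)t^3 + (9/8)t^2 + (9/4)t - 3
  (-65)·L_3(t) = -(65/36)t^3 + (65/36)t^2 + (65/9)t - 65/9
Adding term by term: -2t^3 + 3t^2 + 4t - 1

p(t) = -2t^3 + 3t^2 + 4t - 1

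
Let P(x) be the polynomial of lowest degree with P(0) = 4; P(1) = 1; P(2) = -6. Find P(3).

Evaluate each Lagrange basis at x = 3:
L_0(3) = (2)·(1)/[(-1)·(-2)] = 1
L_1(3) = (3)·(1)/[(1)·(-1)] = -3
L_2(3) = (3)·(2)/[(2)·(1)] = 3
Sum: 4·(1) + 1·(-3) + (-6)·(3) = -17

-17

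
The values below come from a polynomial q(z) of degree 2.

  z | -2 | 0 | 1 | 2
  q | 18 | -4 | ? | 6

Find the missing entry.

-3

The 3 known values determine q uniquely (degree ≤ 2).
L_0(1) = (1)·(-1)/[(-2)·(-4)] = -1/8
L_1(1) = (3)·(-1)/[(2)·(-2)] = 3/4
L_2(1) = (3)·(1)/[(4)·(2)] = 3/8
Sum: 18·(-1/8) + (-4)·(3/4) + 6·(3/8) = -3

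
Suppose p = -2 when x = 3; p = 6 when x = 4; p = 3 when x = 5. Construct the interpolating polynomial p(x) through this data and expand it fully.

p(x) = -(11/2)x^2 + (93/2)x - 92

Build the Lagrange basis polynomials:
L_0(x) = (x - 4)(x - 5) / [2] = (1/2)x^2 - (9/2)x + 10
L_1(x) = (x - 3)(x - 5) / [-1] = -x^2 + 8x - 15
L_2(x) = (x - 3)(x - 4) / [2] = (1/2)x^2 - (7/2)x + 6
p(x) = (-2)·L_0 + 6·L_1 + 3·L_2
  (-2)·L_0(x) = -x^2 + 9x - 20
  6·L_1(x) = -6x^2 + 48x - 90
  3·L_2(x) = (3/2)x^2 - (21/2)x + 18
Adding term by term: -(11/2)x^2 + (93/2)x - 92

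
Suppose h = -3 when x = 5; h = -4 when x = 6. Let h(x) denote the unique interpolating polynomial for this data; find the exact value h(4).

Evaluate each Lagrange basis at x = 4:
L_0(4) = (-2)/[(-1)] = 2
L_1(4) = (-1)/[(1)] = -1
Sum: (-3)·(2) + (-4)·(-1) = -2

-2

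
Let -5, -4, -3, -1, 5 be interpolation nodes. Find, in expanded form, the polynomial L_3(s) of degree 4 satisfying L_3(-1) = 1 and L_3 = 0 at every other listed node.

L_3(s) = (s + 5)(s + 4)(s + 3)(s - 5) / [(4)·(3)·(2)·(-6)]
       = (s^4 + 7s^3 - 13s^2 - 175s - 300) / (-144)

L_3(s) = -(1/144)s^4 - (7/144)s^3 + (13/144)s^2 + (175/144)s + 25/12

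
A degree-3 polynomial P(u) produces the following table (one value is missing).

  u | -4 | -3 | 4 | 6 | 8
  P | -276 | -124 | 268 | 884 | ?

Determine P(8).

The 4 known values determine P uniquely (degree ≤ 3).
L_0(8) = (11)·(4)·(2)/[(-1)·(-8)·(-10)] = -11/10
L_1(8) = (12)·(4)·(2)/[(1)·(-7)·(-9)] = 32/21
L_2(8) = (12)·(11)·(2)/[(8)·(7)·(-2)] = -33/14
L_3(8) = (12)·(11)·(4)/[(10)·(9)·(2)] = 44/15
Sum: (-276)·(-11/10) + (-124)·(32/21) + 268·(-33/14) + 884·(44/15) = 2076

2076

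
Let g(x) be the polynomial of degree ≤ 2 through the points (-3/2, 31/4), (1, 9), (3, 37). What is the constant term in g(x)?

Build the Lagrange basis polynomials:
L_0(x) = (x - 1)(x - 3) / [45/4] = (4/45)x^2 - (16/45)x + 4/15
L_1(x) = (x + 3/2)(x - 3) / [-5] = -(1/5)x^2 + (3/10)x + 9/10
L_2(x) = (x + 3/2)(x - 1) / [9] = (1/9)x^2 + (1/18)x - 1/6
g(x) = (31/4)·L_0 + 9·L_1 + 37·L_2
Only the constant term is needed; take it from each L_i and combine:
(31/4)·(4/15) + 9·(9/10) + 37·(-1/6) = 4

4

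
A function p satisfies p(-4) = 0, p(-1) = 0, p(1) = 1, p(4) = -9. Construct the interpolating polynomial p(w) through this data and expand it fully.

Build the Lagrange basis polynomials:
L_0(w) = (w + 1)(w - 1)(w - 4) / [-120] = -(1/120)w^3 + (1/30)w^2 + (1/120)w - 1/30
L_1(w) = (w + 4)(w - 1)(w - 4) / [30] = (1/30)w^3 - (1/30)w^2 - (8/15)w + 8/15
L_2(w) = (w + 4)(w + 1)(w - 4) / [-30] = -(1/30)w^3 - (1/30)w^2 + (8/15)w + 8/15
L_3(w) = (w + 4)(w + 1)(w - 1) / [120] = (1/120)w^3 + (1/30)w^2 - (1/120)w - 1/30
p(w) = 0·L_0 + 0·L_1 + 1·L_2 + (-9)·L_3
  0·L_0(w) = 0
  0·L_1(w) = 0
  1·L_2(w) = -(1/30)w^3 - (1/30)w^2 + (8/15)w + 8/15
  (-9)·L_3(w) = -(3/40)w^3 - (3/10)w^2 + (3/40)w + 3/10
Adding term by term: -(13/120)w^3 - (1/3)w^2 + (73/120)w + 5/6

p(w) = -(13/120)w^3 - (1/3)w^2 + (73/120)w + 5/6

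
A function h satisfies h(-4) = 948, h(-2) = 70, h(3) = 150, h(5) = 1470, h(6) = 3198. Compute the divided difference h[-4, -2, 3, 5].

h[-4,-2] = (70 - 948) / (-2 - (-4)) = -439
h[-2,3] = (150 - 70) / (3 - (-2)) = 16
h[3,5] = (1470 - 150) / (5 - 3) = 660
h[-4,-2,3] = (16 - (-439)) / (3 - (-4)) = 65
h[-2,3,5] = (660 - 16) / (5 - (-2)) = 92
h[-4,-2,3,5] = (92 - 65) / (5 - (-4)) = 3

3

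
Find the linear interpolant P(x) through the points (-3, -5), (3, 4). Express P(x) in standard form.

P(x) = (3/2)x - 1/2

L_0(x) = (x - 3) / [-6] = -(1/6)x + 1/2
L_1(x) = (x + 3) / [6] = (1/6)x + 1/2
P(x) = (-5)·L_0 + 4·L_1
  (-5)·L_0(x) = (5/6)x - 5/2
  4·L_1(x) = (2/3)x + 2
Adding term by term: (3/2)x - 1/2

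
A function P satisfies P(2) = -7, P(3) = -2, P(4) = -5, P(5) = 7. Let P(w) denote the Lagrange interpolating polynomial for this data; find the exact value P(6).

57

Evaluate each Lagrange basis at w = 6:
L_0(6) = (3)·(2)·(1)/[(-1)·(-2)·(-3)] = -1
L_1(6) = (4)·(2)·(1)/[(1)·(-1)·(-2)] = 4
L_2(6) = (4)·(3)·(1)/[(2)·(1)·(-1)] = -6
L_3(6) = (4)·(3)·(2)/[(3)·(2)·(1)] = 4
Sum: (-7)·(-1) + (-2)·(4) + (-5)·(-6) + 7·(4) = 57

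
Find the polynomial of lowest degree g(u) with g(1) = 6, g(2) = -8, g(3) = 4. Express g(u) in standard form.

Build the Lagrange basis polynomials:
L_0(u) = (u - 2)(u - 3) / [2] = (1/2)u^2 - (5/2)u + 3
L_1(u) = (u - 1)(u - 3) / [-1] = -u^2 + 4u - 3
L_2(u) = (u - 1)(u - 2) / [2] = (1/2)u^2 - (3/2)u + 1
g(u) = 6·L_0 + (-8)·L_1 + 4·L_2
  6·L_0(u) = 3u^2 - 15u + 18
  (-8)·L_1(u) = 8u^2 - 32u + 24
  4·L_2(u) = 2u^2 - 6u + 4
Adding term by term: 13u^2 - 53u + 46

g(u) = 13u^2 - 53u + 46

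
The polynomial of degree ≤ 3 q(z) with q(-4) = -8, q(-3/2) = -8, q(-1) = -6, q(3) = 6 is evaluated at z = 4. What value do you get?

16/9

Evaluate each Lagrange basis at z = 4:
L_0(4) = (11/2)·(5)·(1)/[(-5/2)·(-3)·(-7)] = -11/21
L_1(4) = (8)·(5)·(1)/[(5/2)·(-1/2)·(-9/2)] = 64/9
L_2(4) = (8)·(11/2)·(1)/[(3)·(1/2)·(-4)] = -22/3
L_3(4) = (8)·(11/2)·(5)/[(7)·(9/2)·(4)] = 110/63
Sum: (-8)·(-11/21) + (-8)·(64/9) + (-6)·(-22/3) + 6·(110/63) = 16/9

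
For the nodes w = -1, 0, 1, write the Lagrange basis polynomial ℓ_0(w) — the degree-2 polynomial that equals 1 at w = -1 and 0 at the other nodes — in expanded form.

ℓ_0(w) = w(w - 1) / [(-1)·(-2)]
       = (w^2 - w) / (2)

ℓ_0(w) = (1/2)w^2 - (1/2)w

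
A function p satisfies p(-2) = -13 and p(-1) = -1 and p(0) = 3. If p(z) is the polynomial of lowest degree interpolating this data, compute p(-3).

L_0(-3) = (-2)·(-3)/[(-1)·(-2)] = 3
L_1(-3) = (-1)·(-3)/[(1)·(-1)] = -3
L_2(-3) = (-1)·(-2)/[(2)·(1)] = 1
Sum: (-13)·(3) + (-1)·(-3) + 3·(1) = -33

-33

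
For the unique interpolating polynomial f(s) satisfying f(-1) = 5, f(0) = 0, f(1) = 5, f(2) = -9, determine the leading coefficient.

The leading coefficient equals the top divided difference f[-1,0,1,2].
f[-1,0] = (0 - 5) / (0 - (-1)) = -5
f[0,1] = (5 - 0) / (1 - 0) = 5
f[1,2] = (-9 - 5) / (2 - 1) = -14
f[-1,0,1] = (5 - (-5)) / (1 - (-1)) = 5
f[0,1,2] = (-14 - 5) / (2 - 0) = -19/2
f[-1,0,1,2] = (-19/2 - 5) / (2 - (-1)) = -29/6

-29/6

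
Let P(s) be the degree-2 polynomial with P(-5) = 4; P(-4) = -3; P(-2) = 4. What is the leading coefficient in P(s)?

L_0(s) = (s + 4)(s + 2) / [3] = (1/3)s^2 + 2s + 8/3
L_1(s) = (s + 5)(s + 2) / [-2] = -(1/2)s^2 - (7/2)s - 5
L_2(s) = (s + 5)(s + 4) / [6] = (1/6)s^2 + (3/2)s + 10/3
P(s) = 4·L_0 + (-3)·L_1 + 4·L_2
Only the coefficient of s^2 is needed; take it from each L_i and combine:
4·(1/3) + (-3)·(-1/2) + 4·(1/6) = 7/2

7/2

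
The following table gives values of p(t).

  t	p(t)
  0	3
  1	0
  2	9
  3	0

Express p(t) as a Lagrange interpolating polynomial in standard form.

p(t) = -5t^3 + 21t^2 - 19t + 3

Build the Lagrange basis polynomials:
L_0(t) = (t - 1)(t - 2)(t - 3) / [-6] = -(1/6)t^3 + t^2 - (11/6)t + 1
L_1(t) = t(t - 2)(t - 3) / [2] = (1/2)t^3 - (5/2)t^2 + 3t
L_2(t) = t(t - 1)(t - 3) / [-2] = -(1/2)t^3 + 2t^2 - (3/2)t
L_3(t) = t(t - 1)(t - 2) / [6] = (1/6)t^3 - (1/2)t^2 + (1/3)t
p(t) = 3·L_0 + 0·L_1 + 9·L_2 + 0·L_3
  3·L_0(t) = -(1/2)t^3 + 3t^2 - (11/2)t + 3
  0·L_1(t) = 0
  9·L_2(t) = -(9/2)t^3 + 18t^2 - (27/2)t
  0·L_3(t) = 0
Adding term by term: -5t^3 + 21t^2 - 19t + 3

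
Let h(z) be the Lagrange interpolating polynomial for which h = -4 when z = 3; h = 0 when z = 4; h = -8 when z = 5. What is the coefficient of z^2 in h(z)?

-6

The leading coefficient equals the top divided difference h[3,4,5].
h[3,4] = (0 - (-4)) / (4 - 3) = 4
h[4,5] = (-8 - 0) / (5 - 4) = -8
h[3,4,5] = (-8 - 4) / (5 - 3) = -6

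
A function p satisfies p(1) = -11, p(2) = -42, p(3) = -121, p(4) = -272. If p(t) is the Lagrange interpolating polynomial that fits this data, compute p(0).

-4

Evaluate each Lagrange basis at t = 0:
L_0(0) = (-2)·(-3)·(-4)/[(-1)·(-2)·(-3)] = 4
L_1(0) = (-1)·(-3)·(-4)/[(1)·(-1)·(-2)] = -6
L_2(0) = (-1)·(-2)·(-4)/[(2)·(1)·(-1)] = 4
L_3(0) = (-1)·(-2)·(-3)/[(3)·(2)·(1)] = -1
Sum: (-11)·(4) + (-42)·(-6) + (-121)·(4) + (-272)·(-1) = -4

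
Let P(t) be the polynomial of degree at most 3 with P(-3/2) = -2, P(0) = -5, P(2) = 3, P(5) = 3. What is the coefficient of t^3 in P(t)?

-176/455

L_0(t) = t(t - 2)(t - 5) / [-273/8] = -(8/273)t^3 + (8/39)t^2 - (80/273)t
L_1(t) = (t + 3/2)(t - 2)(t - 5) / [15] = (1/15)t^3 - (11/30)t^2 - (1/30)t + 1
L_2(t) = (t + 3/2)t(t - 5) / [-21] = -(1/21)t^3 + (1/6)t^2 + (5/14)t
L_3(t) = (t + 3/2)t(t - 2) / [195/2] = (2/195)t^3 - (1/195)t^2 - (2/65)t
P(t) = (-2)·L_0 + (-5)·L_1 + 3·L_2 + 3·L_3
Only the coefficient of t^3 is needed; take it from each L_i and combine:
(-2)·(-8/273) + (-5)·(1/15) + 3·(-1/21) + 3·(2/195) = -176/455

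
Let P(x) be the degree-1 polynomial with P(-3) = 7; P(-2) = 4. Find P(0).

-2

Evaluate each Lagrange basis at x = 0:
L_0(0) = (2)/[(-1)] = -2
L_1(0) = (3)/[(1)] = 3
Sum: 7·(-2) + 4·(3) = -2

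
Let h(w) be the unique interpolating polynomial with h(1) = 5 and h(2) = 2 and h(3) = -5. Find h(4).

-16

Evaluate each Lagrange basis at w = 4:
L_0(4) = (2)·(1)/[(-1)·(-2)] = 1
L_1(4) = (3)·(1)/[(1)·(-1)] = -3
L_2(4) = (3)·(2)/[(2)·(1)] = 3
Sum: 5·(1) + 2·(-3) + (-5)·(3) = -16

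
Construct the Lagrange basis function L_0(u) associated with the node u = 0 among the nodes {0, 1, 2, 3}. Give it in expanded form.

L_0(u) = -(1/6)u^3 + u^2 - (11/6)u + 1

L_0(u) = (u - 1)(u - 2)(u - 3) / [(-1)·(-2)·(-3)]
       = (u^3 - 6u^2 + 11u - 6) / (-6)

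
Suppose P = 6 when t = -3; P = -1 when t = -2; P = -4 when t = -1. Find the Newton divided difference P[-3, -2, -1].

P[-3,-2] = (-1 - 6) / (-2 - (-3)) = -7
P[-2,-1] = (-4 - (-1)) / (-1 - (-2)) = -3
P[-3,-2,-1] = (-3 - (-7)) / (-1 - (-3)) = 2

2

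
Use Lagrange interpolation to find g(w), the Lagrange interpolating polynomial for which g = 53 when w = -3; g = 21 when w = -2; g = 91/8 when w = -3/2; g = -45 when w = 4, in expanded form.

g(w) = -w^3 + 2w^2 - 3w - 1

Build the Lagrange basis polynomials:
L_0(w) = (w + 2)(w + 3/2)(w - 4) / [-21/2] = -(2/21)w^3 + (1/21)w^2 + (22/21)w + 8/7
L_1(w) = (w + 3)(w + 3/2)(w - 4) / [3] = (1/3)w^3 + (1/6)w^2 - (9/2)w - 6
L_2(w) = (w + 3)(w + 2)(w - 4) / [-33/8] = -(8/33)w^3 - (8/33)w^2 + (112/33)w + 64/11
L_3(w) = (w + 3)(w + 2)(w + 3/2) / [231] = (1/231)w^3 + (13/462)w^2 + (9/154)w + 3/77
g(w) = 53·L_0 + 21·L_1 + (91/8)·L_2 + (-45)·L_3
  53·L_0(w) = -(106/21)w^3 + (53/21)w^2 + (1166/21)w + 424/7
  21·L_1(w) = 7w^3 + (7/2)w^2 - (189/2)w - 126
  (91/8)·L_2(w) = -(91/33)w^3 - (91/33)w^2 + (1274/33)w + 728/11
  (-45)·L_3(w) = -(15/77)w^3 - (195/154)w^2 - (405/154)w - 135/77
Adding term by term: -w^3 + 2w^2 - 3w - 1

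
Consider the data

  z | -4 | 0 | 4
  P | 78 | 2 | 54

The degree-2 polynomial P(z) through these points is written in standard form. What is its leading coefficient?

L_0(z) = z(z - 4) / [32] = (1/32)z^2 - (1/8)z
L_1(z) = (z + 4)(z - 4) / [-16] = -(1/16)z^2 + 1
L_2(z) = (z + 4)z / [32] = (1/32)z^2 + (1/8)z
P(z) = 78·L_0 + 2·L_1 + 54·L_2
Only the coefficient of z^2 is needed; take it from each L_i and combine:
78·(1/32) + 2·(-1/16) + 54·(1/32) = 4

4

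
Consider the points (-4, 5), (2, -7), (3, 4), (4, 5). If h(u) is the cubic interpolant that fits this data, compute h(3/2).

-205/14

Using Newton's divided-difference form:
h[-4,2] = (-7 - 5) / (2 - (-4)) = -2
h[2,3] = (4 - (-7)) / (3 - 2) = 11
h[3,4] = (5 - 4) / (4 - 3) = 1
h[-4,2,3] = (11 - (-2)) / (3 - (-4)) = 13/7
h[2,3,4] = (1 - 11) / (4 - 2) = -5
h[-4,2,3,4] = (-5 - 13/7) / (4 - (-4)) = -6/7
h(3/2) = 5 + (-2)·(11/2) + (13/7)·(11/2)·(-1/2) + (-6/7)·(11/2)·(-1/2)·(-3/2) = -205/14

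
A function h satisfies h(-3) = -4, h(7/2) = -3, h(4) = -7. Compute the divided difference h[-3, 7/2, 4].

-106/91

h[-3,7/2] = (-3 - (-4)) / (7/2 - (-3)) = 2/13
h[7/2,4] = (-7 - (-3)) / (4 - 7/2) = -8
h[-3,7/2,4] = (-8 - 2/13) / (4 - (-3)) = -106/91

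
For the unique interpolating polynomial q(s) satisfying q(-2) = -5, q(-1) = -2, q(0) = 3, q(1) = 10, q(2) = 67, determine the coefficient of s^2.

-1

Build the Lagrange basis polynomials:
L_0(s) = (s + 1)s(s - 1)(s - 2) / [24] = (1/24)s^4 - (1/12)s^3 - (1/24)s^2 + (1/12)s
L_1(s) = (s + 2)s(s - 1)(s - 2) / [-6] = -(1/6)s^4 + (1/6)s^3 + (2/3)s^2 - (2/3)s
L_2(s) = (s + 2)(s + 1)(s - 1)(s - 2) / [4] = (1/4)s^4 - (5/4)s^2 + 1
L_3(s) = (s + 2)(s + 1)s(s - 2) / [-6] = -(1/6)s^4 - (1/6)s^3 + (2/3)s^2 + (2/3)s
L_4(s) = (s + 2)(s + 1)s(s - 1) / [24] = (1/24)s^4 + (1/12)s^3 - (1/24)s^2 - (1/12)s
q(s) = (-5)·L_0 + (-2)·L_1 + 3·L_2 + 10·L_3 + 67·L_4
Only the coefficient of s^2 is needed; take it from each L_i and combine:
(-5)·(-1/24) + (-2)·(2/3) + 3·(-5/4) + 10·(2/3) + 67·(-1/24) = -1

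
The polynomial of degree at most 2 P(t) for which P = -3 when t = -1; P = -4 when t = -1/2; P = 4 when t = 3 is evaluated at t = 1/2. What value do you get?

Evaluate each Lagrange basis at t = 1/2:
L_0(1/2) = (1)·(-5/2)/[(-1/2)·(-4)] = -5/4
L_1(1/2) = (3/2)·(-5/2)/[(1/2)·(-7/2)] = 15/7
L_2(1/2) = (3/2)·(1)/[(4)·(7/2)] = 3/28
Sum: (-3)·(-5/4) + (-4)·(15/7) + 4·(3/28) = -123/28

-123/28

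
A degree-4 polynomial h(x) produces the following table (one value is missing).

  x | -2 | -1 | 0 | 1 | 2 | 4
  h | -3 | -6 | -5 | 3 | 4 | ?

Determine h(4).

The 5 known values determine h uniquely (degree ≤ 4).
Evaluate each Lagrange basis at x = 4:
L_0(4) = (5)·(4)·(3)·(2)/[(-1)·(-2)·(-3)·(-4)] = 5
L_1(4) = (6)·(4)·(3)·(2)/[(1)·(-1)·(-2)·(-3)] = -24
L_2(4) = (6)·(5)·(3)·(2)/[(2)·(1)·(-1)·(-2)] = 45
L_3(4) = (6)·(5)·(4)·(2)/[(3)·(2)·(1)·(-1)] = -40
L_4(4) = (6)·(5)·(4)·(3)/[(4)·(3)·(2)·(1)] = 15
Sum: (-3)·(5) + (-6)·(-24) + (-5)·(45) + 3·(-40) + 4·(15) = -156

-156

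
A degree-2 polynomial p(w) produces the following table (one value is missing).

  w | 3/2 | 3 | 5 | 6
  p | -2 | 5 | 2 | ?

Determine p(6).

-67/14

The 3 known values determine p uniquely (degree ≤ 2).
Evaluate each Lagrange basis at w = 6:
L_0(6) = (3)·(1)/[(-3/2)·(-7/2)] = 4/7
L_1(6) = (9/2)·(1)/[(3/2)·(-2)] = -3/2
L_2(6) = (9/2)·(3)/[(7/2)·(2)] = 27/14
Sum: (-2)·(4/7) + 5·(-3/2) + 2·(27/14) = -67/14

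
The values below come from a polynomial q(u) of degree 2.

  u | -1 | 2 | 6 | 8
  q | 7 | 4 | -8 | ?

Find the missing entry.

The 3 known values determine q uniquely (degree ≤ 2).
L_0(8) = (6)·(2)/[(-3)·(-7)] = 4/7
L_1(8) = (9)·(2)/[(3)·(-4)] = -3/2
L_2(8) = (9)·(6)/[(7)·(4)] = 27/14
Sum: 7·(4/7) + 4·(-3/2) + (-8)·(27/14) = -122/7

-122/7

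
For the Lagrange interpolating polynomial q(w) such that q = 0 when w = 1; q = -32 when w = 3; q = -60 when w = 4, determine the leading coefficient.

L_0(w) = (w - 3)(w - 4) / [6] = (1/6)w^2 - (7/6)w + 2
L_1(w) = (w - 1)(w - 4) / [-2] = -(1/2)w^2 + (5/2)w - 2
L_2(w) = (w - 1)(w - 3) / [3] = (1/3)w^2 - (4/3)w + 1
q(w) = 0·L_0 + (-32)·L_1 + (-60)·L_2
Only the coefficient of w^2 is needed; take it from each L_i and combine:
0·(1/6) + (-32)·(-1/2) + (-60)·(1/3) = -4

-4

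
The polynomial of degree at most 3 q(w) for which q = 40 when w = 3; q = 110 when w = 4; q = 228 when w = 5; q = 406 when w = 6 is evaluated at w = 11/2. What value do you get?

Evaluate each Lagrange basis at w = 11/2:
L_0(11/2) = (3/2)·(1/2)·(-1/2)/[(-1)·(-2)·(-3)] = 1/16
L_1(11/2) = (5/2)·(1/2)·(-1/2)/[(1)·(-1)·(-2)] = -5/16
L_2(11/2) = (5/2)·(3/2)·(-1/2)/[(2)·(1)·(-1)] = 15/16
L_3(11/2) = (5/2)·(3/2)·(1/2)/[(3)·(2)·(1)] = 5/16
Sum: 40·(1/16) + 110·(-5/16) + 228·(15/16) + 406·(5/16) = 1235/4

1235/4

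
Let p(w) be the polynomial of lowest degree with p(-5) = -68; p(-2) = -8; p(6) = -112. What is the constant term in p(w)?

2

Build the Lagrange basis polynomials:
L_0(w) = (w + 2)(w - 6) / [33] = (1/33)w^2 - (4/33)w - 4/11
L_1(w) = (w + 5)(w - 6) / [-24] = -(1/24)w^2 + (1/24)w + 5/4
L_2(w) = (w + 5)(w + 2) / [88] = (1/88)w^2 + (7/88)w + 5/44
p(w) = (-68)·L_0 + (-8)·L_1 + (-112)·L_2
Only the constant term is needed; take it from each L_i and combine:
(-68)·(-4/11) + (-8)·(5/4) + (-112)·(5/44) = 2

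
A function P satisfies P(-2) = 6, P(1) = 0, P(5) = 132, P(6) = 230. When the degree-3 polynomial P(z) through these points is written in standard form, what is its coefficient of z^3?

The leading coefficient equals the top divided difference P[-2,1,5,6].
P[-2,1] = (0 - 6) / (1 - (-2)) = -2
P[1,5] = (132 - 0) / (5 - 1) = 33
P[5,6] = (230 - 132) / (6 - 5) = 98
P[-2,1,5] = (33 - (-2)) / (5 - (-2)) = 5
P[1,5,6] = (98 - 33) / (6 - 1) = 13
P[-2,1,5,6] = (13 - 5) / (6 - (-2)) = 1

1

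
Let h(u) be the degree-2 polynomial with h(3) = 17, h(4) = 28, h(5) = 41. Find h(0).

Evaluate each Lagrange basis at u = 0:
L_0(0) = (-4)·(-5)/[(-1)·(-2)] = 10
L_1(0) = (-3)·(-5)/[(1)·(-1)] = -15
L_2(0) = (-3)·(-4)/[(2)·(1)] = 6
Sum: 17·(10) + 28·(-15) + 41·(6) = -4

-4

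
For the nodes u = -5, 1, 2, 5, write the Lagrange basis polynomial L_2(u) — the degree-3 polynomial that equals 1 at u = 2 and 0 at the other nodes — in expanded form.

L_2(u) = (u + 5)(u - 1)(u - 5) / [(7)·(1)·(-3)]
       = (u^3 - u^2 - 25u + 25) / (-21)

L_2(u) = -(1/21)u^3 + (1/21)u^2 + (25/21)u - 25/21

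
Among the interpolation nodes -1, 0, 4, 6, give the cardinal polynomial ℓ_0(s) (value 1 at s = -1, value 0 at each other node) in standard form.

ℓ_0(s) = -(1/35)s^3 + (2/7)s^2 - (24/35)s

ℓ_0(s) = s(s - 4)(s - 6) / [(-1)·(-5)·(-7)]
       = (s^3 - 10s^2 + 24s) / (-35)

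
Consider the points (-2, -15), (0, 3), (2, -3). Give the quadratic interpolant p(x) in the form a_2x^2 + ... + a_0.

p(x) = -3x^2 + 3x + 3

Build the Lagrange basis polynomials:
L_0(x) = x(x - 2) / [8] = (1/8)x^2 - (1/4)x
L_1(x) = (x + 2)(x - 2) / [-4] = -(1/4)x^2 + 1
L_2(x) = (x + 2)x / [8] = (1/8)x^2 + (1/4)x
p(x) = (-15)·L_0 + 3·L_1 + (-3)·L_2
  (-15)·L_0(x) = -(15/8)x^2 + (15/4)x
  3·L_1(x) = -(3/4)x^2 + 3
  (-3)·L_2(x) = -(3/8)x^2 - (3/4)x
Adding term by term: -3x^2 + 3x + 3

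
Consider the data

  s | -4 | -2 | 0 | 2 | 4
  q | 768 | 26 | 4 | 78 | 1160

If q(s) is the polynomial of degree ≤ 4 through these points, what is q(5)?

L_0(5) = (7)·(5)·(3)·(1)/[(-2)·(-4)·(-6)·(-8)] = 35/128
L_1(5) = (9)·(5)·(3)·(1)/[(2)·(-2)·(-4)·(-6)] = -45/32
L_2(5) = (9)·(7)·(3)·(1)/[(4)·(2)·(-2)·(-4)] = 189/64
L_3(5) = (9)·(7)·(5)·(1)/[(6)·(4)·(2)·(-2)] = -105/32
L_4(5) = (9)·(7)·(5)·(3)/[(8)·(6)·(4)·(2)] = 315/128
Sum: 768·(35/128) + 26·(-45/32) + 4·(189/64) + 78·(-105/32) + 1160·(315/128) = 2784

2784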